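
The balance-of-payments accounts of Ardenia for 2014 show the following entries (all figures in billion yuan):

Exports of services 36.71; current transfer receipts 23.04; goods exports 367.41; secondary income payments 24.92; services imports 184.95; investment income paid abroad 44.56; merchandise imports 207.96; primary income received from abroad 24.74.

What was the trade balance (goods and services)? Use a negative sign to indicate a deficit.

11.21

Goods balance = 367.41 - 207.96 = 159.45
Services balance = 36.71 - 184.95 = -148.24
Trade balance (goods + services) = 159.45 + (-148.24) = 11.21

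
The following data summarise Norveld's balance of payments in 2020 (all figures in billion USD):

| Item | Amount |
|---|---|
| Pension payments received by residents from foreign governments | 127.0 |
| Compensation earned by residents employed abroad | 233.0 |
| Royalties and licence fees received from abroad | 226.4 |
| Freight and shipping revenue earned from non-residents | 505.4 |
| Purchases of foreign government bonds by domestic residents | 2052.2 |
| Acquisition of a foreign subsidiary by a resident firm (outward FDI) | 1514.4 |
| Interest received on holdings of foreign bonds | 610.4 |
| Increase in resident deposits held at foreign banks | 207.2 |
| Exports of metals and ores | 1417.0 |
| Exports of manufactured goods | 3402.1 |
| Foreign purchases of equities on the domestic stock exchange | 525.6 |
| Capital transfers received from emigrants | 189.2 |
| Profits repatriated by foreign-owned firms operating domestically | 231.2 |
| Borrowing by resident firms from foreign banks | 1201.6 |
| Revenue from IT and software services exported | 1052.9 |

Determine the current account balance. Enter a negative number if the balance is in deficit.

7343.0

Goods: 3402.1 + 1417.0 = 4819.1
Services: 505.4 + 226.4 + 1052.9 = 1784.7
Primary income: -231.2 + 233.0 + 610.4 = 612.2
Secondary income: 127.0
Current account = 4819.1 + 1784.7 + 612.2 + 127.0 = 7343.0
(Excluded from the current account — financial account: purchases of foreign government bonds by domestic residents 2052.2, acquisition of a foreign subsidiary by a resident firm (outward FDI) 1514.4, increase in resident deposits held at foreign banks 207.2, foreign purchases of equities on the domestic stock exchange 525.6, borrowing by resident firms from foreign banks 1201.6; capital account: capital transfers received from emigrants 189.2.)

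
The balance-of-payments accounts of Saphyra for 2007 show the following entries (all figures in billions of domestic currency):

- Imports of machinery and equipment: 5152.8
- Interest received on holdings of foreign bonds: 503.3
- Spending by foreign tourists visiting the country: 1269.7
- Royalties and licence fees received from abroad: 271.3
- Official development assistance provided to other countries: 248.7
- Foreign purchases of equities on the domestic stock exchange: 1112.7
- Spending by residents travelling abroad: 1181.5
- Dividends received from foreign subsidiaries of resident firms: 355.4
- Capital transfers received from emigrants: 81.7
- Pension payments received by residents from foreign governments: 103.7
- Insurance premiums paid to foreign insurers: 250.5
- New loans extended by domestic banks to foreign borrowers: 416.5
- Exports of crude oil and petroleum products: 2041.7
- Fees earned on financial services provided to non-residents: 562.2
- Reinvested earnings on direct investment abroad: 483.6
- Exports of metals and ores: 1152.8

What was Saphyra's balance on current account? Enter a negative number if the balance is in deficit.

Goods: 1152.8 - 5152.8 + 2041.7 = -1958.3
Services: 271.3 - 250.5 + 1269.7 + 562.2 - 1181.5 = 671.2
Primary income: 355.4 + 483.6 + 503.3 = 1342.3
Secondary income: 103.7 - 248.7 = -145.0
Current account = (-1958.3) + 671.2 + 1342.3 + (-145.0) = -89.8
(Excluded from the current account — financial account: foreign purchases of equities on the domestic stock exchange 1112.7, new loans extended by domestic banks to foreign borrowers 416.5; capital account: capital transfers received from emigrants 81.7.)

-89.8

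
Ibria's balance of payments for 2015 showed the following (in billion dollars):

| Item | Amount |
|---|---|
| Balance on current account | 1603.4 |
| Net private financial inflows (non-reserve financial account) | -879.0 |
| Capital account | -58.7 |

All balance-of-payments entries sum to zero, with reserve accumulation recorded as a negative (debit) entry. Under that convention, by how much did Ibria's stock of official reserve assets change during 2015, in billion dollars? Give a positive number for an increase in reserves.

Official reserve transactions balance = -(1603.4 + (-58.7) + (-879.0)) = -665.7
An accumulation of reserves is recorded as a debit (negative entry), so the change in the stock of reserves is the negative of that balance.
Change in official reserves = -(-665.7) = 665.7

665.7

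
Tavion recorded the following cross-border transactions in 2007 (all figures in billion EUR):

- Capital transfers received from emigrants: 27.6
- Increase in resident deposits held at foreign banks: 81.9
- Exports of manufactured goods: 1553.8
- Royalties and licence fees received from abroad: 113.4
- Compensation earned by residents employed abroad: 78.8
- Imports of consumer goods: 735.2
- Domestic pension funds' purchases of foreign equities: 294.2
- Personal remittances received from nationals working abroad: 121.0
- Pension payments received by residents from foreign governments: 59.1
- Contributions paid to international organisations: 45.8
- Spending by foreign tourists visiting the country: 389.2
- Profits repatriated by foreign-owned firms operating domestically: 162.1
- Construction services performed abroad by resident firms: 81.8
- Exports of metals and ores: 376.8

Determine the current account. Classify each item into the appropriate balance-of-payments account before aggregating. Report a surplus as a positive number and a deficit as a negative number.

Goods: -735.2 + 1553.8 + 376.8 = 1195.4
Services: 389.2 + 81.8 + 113.4 = 584.4
Primary income: 78.8 - 162.1 = -83.3
Secondary income: 121.0 + 59.1 - 45.8 = 134.3
Current account = 1195.4 + 584.4 + (-83.3) + 134.3 = 1830.8
(Excluded from the current account — capital account: capital transfers received from emigrants 27.6; financial account: increase in resident deposits held at foreign banks 81.9, domestic pension funds' purchases of foreign equities 294.2.)

1830.8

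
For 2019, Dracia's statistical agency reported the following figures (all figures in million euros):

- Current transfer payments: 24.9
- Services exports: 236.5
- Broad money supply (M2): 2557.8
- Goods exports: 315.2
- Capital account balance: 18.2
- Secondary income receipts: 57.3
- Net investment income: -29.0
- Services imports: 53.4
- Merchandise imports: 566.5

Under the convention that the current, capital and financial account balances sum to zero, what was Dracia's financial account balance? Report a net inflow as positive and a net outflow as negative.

46.6

Goods balance = 315.2 - 566.5 = -251.3
Services balance = 236.5 - 53.4 = 183.1
Trade balance (goods + services) = -251.3 + 183.1 = -68.2
Net primary income = -29.0
Net secondary income = 57.3 - 24.9 = 32.4
Current account = -68.2 + (-29.0) + 32.4 = -64.8
Financial account = -(-64.8 + 18.2) = 46.6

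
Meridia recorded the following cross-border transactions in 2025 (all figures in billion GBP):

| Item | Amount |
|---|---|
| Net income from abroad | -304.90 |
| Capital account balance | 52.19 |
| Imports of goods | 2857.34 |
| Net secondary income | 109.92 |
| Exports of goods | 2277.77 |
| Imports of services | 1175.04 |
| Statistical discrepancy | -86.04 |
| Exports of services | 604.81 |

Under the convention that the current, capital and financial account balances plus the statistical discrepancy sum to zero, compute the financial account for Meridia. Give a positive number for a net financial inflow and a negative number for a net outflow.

Goods balance = 2277.77 - 2857.34 = -579.57
Services balance = 604.81 - 1175.04 = -570.23
Trade balance (goods + services) = -579.57 + (-570.23) = -1149.80
Net primary income = -304.90
Net secondary income = 109.92
Current account = -1149.80 + (-304.90) + 109.92 = -1344.78
Financial account = -(-1344.78 + 52.19 + (-86.04)) = 1378.63

1378.63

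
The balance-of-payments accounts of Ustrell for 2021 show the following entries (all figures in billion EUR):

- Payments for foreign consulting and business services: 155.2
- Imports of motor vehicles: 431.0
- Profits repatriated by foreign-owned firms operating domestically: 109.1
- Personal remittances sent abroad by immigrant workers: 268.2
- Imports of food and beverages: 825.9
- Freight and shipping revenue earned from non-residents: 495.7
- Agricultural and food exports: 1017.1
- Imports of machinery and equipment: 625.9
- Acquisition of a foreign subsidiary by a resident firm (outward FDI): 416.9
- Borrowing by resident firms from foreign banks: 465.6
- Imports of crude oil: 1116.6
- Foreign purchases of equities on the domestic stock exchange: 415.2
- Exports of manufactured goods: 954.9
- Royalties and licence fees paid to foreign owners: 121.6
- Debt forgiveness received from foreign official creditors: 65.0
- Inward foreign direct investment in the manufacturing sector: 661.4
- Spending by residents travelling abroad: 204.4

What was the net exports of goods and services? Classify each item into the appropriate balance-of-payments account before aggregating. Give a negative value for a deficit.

-1012.9

Goods: -825.9 - 431.0 - 625.9 + 954.9 - 1116.6 + 1017.1 = -1027.4
Services: 495.7 - 155.2 - 121.6 - 204.4 = 14.5
Trade balance = -1027.4 + 14.5 = -1012.9
(Excluded from the trade balance — primary income: profits repatriated by foreign-owned firms operating domestically 109.1; secondary income: personal remittances sent abroad by immigrant workers 268.2; financial account: acquisition of a foreign subsidiary by a resident firm (outward FDI) 416.9, borrowing by resident firms from foreign banks 465.6, foreign purchases of equities on the domestic stock exchange 415.2, inward foreign direct investment in the manufacturing sector 661.4; capital account: debt forgiveness received from foreign official creditors 65.0.)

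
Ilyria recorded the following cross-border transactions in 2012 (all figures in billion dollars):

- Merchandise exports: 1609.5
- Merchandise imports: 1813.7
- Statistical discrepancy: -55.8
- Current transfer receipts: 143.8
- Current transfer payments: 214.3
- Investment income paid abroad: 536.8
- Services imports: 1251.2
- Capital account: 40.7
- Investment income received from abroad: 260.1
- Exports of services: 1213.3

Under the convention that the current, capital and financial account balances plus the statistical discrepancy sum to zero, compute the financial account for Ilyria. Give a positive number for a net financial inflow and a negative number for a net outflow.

Goods balance = 1609.5 - 1813.7 = -204.2
Services balance = 1213.3 - 1251.2 = -37.9
Trade balance (goods + services) = -204.2 + (-37.9) = -242.1
Net primary income = 260.1 - 536.8 = -276.7
Net secondary income = 143.8 - 214.3 = -70.5
Current account = -242.1 + (-276.7) + (-70.5) = -589.3
Financial account = -(-589.3 + 40.7 + (-55.8)) = 604.4

604.4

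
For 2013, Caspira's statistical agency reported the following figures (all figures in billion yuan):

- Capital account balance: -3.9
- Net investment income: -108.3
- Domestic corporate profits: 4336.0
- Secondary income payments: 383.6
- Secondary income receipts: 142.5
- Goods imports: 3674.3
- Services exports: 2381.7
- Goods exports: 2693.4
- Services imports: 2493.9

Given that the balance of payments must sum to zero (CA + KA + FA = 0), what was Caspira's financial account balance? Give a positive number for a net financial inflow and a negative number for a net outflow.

1446.4

Goods balance = 2693.4 - 3674.3 = -980.9
Services balance = 2381.7 - 2493.9 = -112.2
Trade balance (goods + services) = -980.9 + (-112.2) = -1093.1
Net primary income = -108.3
Net secondary income = 142.5 - 383.6 = -241.1
Current account = -1093.1 + (-108.3) + (-241.1) = -1442.5
Financial account = -(-1442.5 + (-3.9)) = 1446.4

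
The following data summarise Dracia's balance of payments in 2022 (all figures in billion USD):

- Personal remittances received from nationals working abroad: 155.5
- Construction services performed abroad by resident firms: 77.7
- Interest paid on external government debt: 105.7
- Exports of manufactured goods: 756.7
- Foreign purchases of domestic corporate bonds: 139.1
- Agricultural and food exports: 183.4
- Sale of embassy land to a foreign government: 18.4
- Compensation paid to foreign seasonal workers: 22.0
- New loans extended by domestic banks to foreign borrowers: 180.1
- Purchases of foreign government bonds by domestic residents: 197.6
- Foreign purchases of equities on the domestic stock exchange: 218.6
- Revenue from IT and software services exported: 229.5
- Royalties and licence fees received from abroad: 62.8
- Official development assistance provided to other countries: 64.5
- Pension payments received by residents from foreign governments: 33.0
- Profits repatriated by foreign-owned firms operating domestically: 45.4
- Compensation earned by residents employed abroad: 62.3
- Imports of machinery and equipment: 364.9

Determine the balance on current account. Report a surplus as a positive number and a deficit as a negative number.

958.4

Goods: 756.7 - 364.9 + 183.4 = 575.2
Services: 62.8 + 77.7 + 229.5 = 370.0
Primary income: -22.0 - 45.4 - 105.7 + 62.3 = -110.8
Secondary income: -64.5 + 33.0 + 155.5 = 124.0
Current account = 575.2 + 370.0 + (-110.8) + 124.0 = 958.4
(Excluded from the current account — financial account: foreign purchases of domestic corporate bonds 139.1, new loans extended by domestic banks to foreign borrowers 180.1, purchases of foreign government bonds by domestic residents 197.6, foreign purchases of equities on the domestic stock exchange 218.6; capital account: sale of embassy land to a foreign government 18.4.)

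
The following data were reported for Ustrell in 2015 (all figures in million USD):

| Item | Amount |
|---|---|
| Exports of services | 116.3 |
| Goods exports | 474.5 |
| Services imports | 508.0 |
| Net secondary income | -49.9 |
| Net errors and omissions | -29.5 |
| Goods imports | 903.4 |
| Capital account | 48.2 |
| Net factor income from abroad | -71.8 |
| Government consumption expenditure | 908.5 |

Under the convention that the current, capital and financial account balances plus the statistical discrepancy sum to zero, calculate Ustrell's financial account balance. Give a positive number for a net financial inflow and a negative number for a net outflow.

Goods balance = 474.5 - 903.4 = -428.9
Services balance = 116.3 - 508.0 = -391.7
Trade balance (goods + services) = -428.9 + (-391.7) = -820.6
Net primary income = -71.8
Net secondary income = -49.9
Current account = -820.6 + (-71.8) + (-49.9) = -942.3
Financial account = -(-942.3 + 48.2 + (-29.5)) = 923.6

923.6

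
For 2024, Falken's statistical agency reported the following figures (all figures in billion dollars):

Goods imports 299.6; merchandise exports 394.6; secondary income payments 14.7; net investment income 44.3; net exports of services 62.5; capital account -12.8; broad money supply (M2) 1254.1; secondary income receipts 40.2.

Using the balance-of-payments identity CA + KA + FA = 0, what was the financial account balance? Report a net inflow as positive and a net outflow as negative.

Goods balance = 394.6 - 299.6 = 95.0
Services balance = 62.5
Trade balance (goods + services) = 95.0 + 62.5 = 157.5
Net primary income = 44.3
Net secondary income = 40.2 - 14.7 = 25.5
Current account = 157.5 + 44.3 + 25.5 = 227.3
Financial account = -(227.3 + (-12.8)) = -214.5

-214.5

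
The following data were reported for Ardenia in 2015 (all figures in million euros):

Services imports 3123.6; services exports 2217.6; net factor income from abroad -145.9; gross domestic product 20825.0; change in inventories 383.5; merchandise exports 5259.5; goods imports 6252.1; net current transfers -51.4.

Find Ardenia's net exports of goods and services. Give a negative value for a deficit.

Goods balance = 5259.5 - 6252.1 = -992.6
Services balance = 2217.6 - 3123.6 = -906.0
Trade balance (goods + services) = -992.6 + (-906.0) = -1898.6

-1898.6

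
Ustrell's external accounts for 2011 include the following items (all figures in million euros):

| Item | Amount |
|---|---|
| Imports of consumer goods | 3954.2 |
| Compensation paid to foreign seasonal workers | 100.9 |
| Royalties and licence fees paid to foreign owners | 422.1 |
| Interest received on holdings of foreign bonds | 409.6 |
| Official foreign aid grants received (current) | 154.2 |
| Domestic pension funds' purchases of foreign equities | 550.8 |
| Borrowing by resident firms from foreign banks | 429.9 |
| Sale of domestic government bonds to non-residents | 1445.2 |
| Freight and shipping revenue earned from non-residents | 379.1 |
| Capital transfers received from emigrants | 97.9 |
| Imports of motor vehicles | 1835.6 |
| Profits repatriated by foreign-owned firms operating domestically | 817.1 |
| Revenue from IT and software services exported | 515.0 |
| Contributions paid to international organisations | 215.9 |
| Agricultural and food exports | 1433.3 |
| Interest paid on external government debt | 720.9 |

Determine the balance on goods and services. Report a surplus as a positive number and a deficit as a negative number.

-3884.5

Goods: -3954.2 - 1835.6 + 1433.3 = -4356.5
Services: 515.0 + 379.1 - 422.1 = 472.0
Trade balance = -4356.5 + 472.0 = -3884.5
(Excluded from the trade balance — primary income: compensation paid to foreign seasonal workers 100.9, interest received on holdings of foreign bonds 409.6, profits repatriated by foreign-owned firms operating domestically 817.1, interest paid on external government debt 720.9; secondary income: official foreign aid grants received (current) 154.2, contributions paid to international organisations 215.9; financial account: domestic pension funds' purchases of foreign equities 550.8, borrowing by resident firms from foreign banks 429.9, sale of domestic government bonds to non-residents 1445.2; capital account: capital transfers received from emigrants 97.9.)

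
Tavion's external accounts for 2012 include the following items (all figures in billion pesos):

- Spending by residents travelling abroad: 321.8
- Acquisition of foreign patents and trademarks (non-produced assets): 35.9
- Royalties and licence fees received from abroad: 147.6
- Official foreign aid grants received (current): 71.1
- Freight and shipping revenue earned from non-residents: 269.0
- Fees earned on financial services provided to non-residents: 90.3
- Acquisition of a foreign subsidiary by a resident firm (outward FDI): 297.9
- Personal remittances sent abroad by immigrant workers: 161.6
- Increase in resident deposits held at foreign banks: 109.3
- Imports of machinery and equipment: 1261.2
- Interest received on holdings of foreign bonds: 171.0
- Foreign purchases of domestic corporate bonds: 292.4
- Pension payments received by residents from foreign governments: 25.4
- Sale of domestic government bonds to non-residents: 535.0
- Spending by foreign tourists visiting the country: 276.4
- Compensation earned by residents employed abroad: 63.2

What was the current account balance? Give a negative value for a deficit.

-630.6

Goods: -1261.2
Services: 90.3 - 321.8 + 269.0 + 276.4 + 147.6 = 461.5
Primary income: 171.0 + 63.2 = 234.2
Secondary income: 25.4 - 161.6 + 71.1 = -65.1
Current account = (-1261.2) + 461.5 + 234.2 + (-65.1) = -630.6
(Excluded from the current account — capital account: acquisition of foreign patents and trademarks (non-produced assets) 35.9; financial account: acquisition of a foreign subsidiary by a resident firm (outward FDI) 297.9, increase in resident deposits held at foreign banks 109.3, foreign purchases of domestic corporate bonds 292.4, sale of domestic government bonds to non-residents 535.0.)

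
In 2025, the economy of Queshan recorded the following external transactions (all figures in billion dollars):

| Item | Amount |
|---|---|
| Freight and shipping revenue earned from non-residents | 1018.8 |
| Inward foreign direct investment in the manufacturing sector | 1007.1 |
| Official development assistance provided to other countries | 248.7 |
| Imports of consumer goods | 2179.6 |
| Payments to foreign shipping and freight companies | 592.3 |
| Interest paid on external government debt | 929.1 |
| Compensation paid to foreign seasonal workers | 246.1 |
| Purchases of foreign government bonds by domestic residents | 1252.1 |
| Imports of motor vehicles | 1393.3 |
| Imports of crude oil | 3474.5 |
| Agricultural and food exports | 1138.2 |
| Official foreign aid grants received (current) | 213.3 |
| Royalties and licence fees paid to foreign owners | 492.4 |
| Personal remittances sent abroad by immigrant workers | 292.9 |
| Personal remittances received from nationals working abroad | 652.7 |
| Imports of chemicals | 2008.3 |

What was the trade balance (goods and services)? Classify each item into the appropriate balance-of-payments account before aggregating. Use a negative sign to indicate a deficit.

Goods: 1138.2 - 3474.5 - 1393.3 - 2179.6 - 2008.3 = -7917.5
Services: -592.3 + 1018.8 - 492.4 = -65.9
Trade balance = -7917.5 + (-65.9) = -7983.4
(Excluded from the trade balance — financial account: inward foreign direct investment in the manufacturing sector 1007.1, purchases of foreign government bonds by domestic residents 1252.1; secondary income: official development assistance provided to other countries 248.7, official foreign aid grants received (current) 213.3, personal remittances sent abroad by immigrant workers 292.9, personal remittances received from nationals working abroad 652.7; primary income: interest paid on external government debt 929.1, compensation paid to foreign seasonal workers 246.1.)

-7983.4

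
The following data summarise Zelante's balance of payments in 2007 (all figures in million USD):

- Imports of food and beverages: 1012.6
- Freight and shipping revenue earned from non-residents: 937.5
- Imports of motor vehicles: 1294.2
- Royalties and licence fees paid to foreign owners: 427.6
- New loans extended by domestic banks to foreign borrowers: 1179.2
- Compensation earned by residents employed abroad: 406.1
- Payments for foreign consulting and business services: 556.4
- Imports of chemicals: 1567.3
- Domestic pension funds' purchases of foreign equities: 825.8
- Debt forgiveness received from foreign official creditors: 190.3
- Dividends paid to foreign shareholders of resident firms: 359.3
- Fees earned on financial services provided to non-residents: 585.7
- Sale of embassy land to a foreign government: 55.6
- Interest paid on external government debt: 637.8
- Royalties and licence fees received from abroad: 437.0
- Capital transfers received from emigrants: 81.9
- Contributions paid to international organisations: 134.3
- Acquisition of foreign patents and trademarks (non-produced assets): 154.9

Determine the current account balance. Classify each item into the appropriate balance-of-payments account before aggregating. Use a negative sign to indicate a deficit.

-3623.2

Goods: -1567.3 - 1294.2 - 1012.6 = -3874.1
Services: 585.7 - 427.6 - 556.4 + 437.0 + 937.5 = 976.2
Primary income: -637.8 - 359.3 + 406.1 = -591.0
Secondary income: -134.3
Current account = (-3874.1) + 976.2 + (-591.0) + (-134.3) = -3623.2
(Excluded from the current account — financial account: new loans extended by domestic banks to foreign borrowers 1179.2, domestic pension funds' purchases of foreign equities 825.8; capital account: debt forgiveness received from foreign official creditors 190.3, sale of embassy land to a foreign government 55.6, capital transfers received from emigrants 81.9, acquisition of foreign patents and trademarks (non-produced assets) 154.9.)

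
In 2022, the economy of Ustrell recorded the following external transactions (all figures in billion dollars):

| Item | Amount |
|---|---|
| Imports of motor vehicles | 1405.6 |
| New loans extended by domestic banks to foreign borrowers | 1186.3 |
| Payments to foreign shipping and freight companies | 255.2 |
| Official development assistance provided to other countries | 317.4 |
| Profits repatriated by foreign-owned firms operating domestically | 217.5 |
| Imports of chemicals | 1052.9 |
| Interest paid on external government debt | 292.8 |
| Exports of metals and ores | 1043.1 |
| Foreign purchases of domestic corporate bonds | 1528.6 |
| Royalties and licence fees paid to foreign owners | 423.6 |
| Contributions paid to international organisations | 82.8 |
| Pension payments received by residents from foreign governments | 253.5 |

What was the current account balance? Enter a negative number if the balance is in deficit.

Goods: -1405.6 - 1052.9 + 1043.1 = -1415.4
Services: -255.2 - 423.6 = -678.8
Primary income: -292.8 - 217.5 = -510.3
Secondary income: 253.5 - 82.8 - 317.4 = -146.7
Current account = (-1415.4) + (-678.8) + (-510.3) + (-146.7) = -2751.2
(Excluded from the current account — financial account: new loans extended by domestic banks to foreign borrowers 1186.3, foreign purchases of domestic corporate bonds 1528.6.)

-2751.2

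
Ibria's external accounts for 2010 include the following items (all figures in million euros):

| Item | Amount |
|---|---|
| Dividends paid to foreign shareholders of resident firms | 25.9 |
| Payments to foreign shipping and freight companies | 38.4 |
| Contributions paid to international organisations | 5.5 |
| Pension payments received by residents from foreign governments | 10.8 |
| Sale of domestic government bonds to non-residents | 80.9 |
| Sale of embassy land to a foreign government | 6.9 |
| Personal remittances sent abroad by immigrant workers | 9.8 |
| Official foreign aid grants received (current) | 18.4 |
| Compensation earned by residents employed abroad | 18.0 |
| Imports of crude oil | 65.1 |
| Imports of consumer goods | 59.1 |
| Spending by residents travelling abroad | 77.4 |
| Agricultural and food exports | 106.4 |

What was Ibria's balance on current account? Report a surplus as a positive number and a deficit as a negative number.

-127.6

Goods: -65.1 + 106.4 - 59.1 = -17.8
Services: -38.4 - 77.4 = -115.8
Primary income: 18.0 - 25.9 = -7.9
Secondary income: -9.8 + 18.4 + 10.8 - 5.5 = 13.9
Current account = (-17.8) + (-115.8) + (-7.9) + 13.9 = -127.6
(Excluded from the current account — financial account: sale of domestic government bonds to non-residents 80.9; capital account: sale of embassy land to a foreign government 6.9.)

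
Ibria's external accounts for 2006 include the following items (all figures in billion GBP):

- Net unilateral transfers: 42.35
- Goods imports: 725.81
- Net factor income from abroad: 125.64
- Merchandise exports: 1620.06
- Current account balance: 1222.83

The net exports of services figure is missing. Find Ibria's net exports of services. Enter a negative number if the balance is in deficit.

Current account = goods balance + services balance + net primary income + net secondary income
Sum of the known components = 1062.24
Net exports of services = CA - (known components) = 1222.83 - 1062.24 = 160.59

160.59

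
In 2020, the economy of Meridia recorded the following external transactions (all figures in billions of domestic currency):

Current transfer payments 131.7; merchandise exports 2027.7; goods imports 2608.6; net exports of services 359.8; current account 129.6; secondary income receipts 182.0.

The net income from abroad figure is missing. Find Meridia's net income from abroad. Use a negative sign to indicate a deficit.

Current account = goods balance + services balance + net primary income + net secondary income
Sum of the known components = -170.8
Net income from abroad = CA - (known components) = 129.6 - (-170.8) = 300.4

300.4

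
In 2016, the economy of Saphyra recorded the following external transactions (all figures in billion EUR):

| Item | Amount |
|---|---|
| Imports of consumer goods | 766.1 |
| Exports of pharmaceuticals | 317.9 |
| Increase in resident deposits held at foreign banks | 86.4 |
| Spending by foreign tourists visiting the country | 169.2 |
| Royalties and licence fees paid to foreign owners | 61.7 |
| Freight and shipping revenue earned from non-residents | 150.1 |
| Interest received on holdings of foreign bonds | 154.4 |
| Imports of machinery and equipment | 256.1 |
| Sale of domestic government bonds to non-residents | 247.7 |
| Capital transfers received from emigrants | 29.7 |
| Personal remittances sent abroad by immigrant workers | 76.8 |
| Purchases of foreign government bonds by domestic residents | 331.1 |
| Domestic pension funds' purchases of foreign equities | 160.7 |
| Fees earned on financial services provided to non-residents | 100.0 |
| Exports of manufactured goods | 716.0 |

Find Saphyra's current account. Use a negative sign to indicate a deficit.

446.9

Goods: 716.0 - 256.1 + 317.9 - 766.1 = 11.7
Services: -61.7 + 150.1 + 100.0 + 169.2 = 357.6
Primary income: 154.4
Secondary income: -76.8
Current account = 11.7 + 357.6 + 154.4 + (-76.8) = 446.9
(Excluded from the current account — financial account: increase in resident deposits held at foreign banks 86.4, sale of domestic government bonds to non-residents 247.7, purchases of foreign government bonds by domestic residents 331.1, domestic pension funds' purchases of foreign equities 160.7; capital account: capital transfers received from emigrants 29.7.)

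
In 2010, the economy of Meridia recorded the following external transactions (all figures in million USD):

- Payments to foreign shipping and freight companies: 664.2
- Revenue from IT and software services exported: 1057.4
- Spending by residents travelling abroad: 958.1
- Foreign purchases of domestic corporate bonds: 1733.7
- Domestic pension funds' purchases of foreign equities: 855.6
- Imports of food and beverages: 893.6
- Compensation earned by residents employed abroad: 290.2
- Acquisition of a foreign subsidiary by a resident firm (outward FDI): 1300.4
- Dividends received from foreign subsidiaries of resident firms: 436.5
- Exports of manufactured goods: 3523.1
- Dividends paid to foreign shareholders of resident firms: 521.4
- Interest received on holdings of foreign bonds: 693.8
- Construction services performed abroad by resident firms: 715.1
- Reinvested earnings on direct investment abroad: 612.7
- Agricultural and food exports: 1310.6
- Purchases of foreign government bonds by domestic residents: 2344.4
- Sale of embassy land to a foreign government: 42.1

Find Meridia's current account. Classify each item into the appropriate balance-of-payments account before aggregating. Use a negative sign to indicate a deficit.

5602.1

Goods: -893.6 + 3523.1 + 1310.6 = 3940.1
Services: 715.1 - 664.2 - 958.1 + 1057.4 = 150.2
Primary income: -521.4 + 612.7 + 290.2 + 436.5 + 693.8 = 1511.8
Current account = 3940.1 + 150.2 + 1511.8 = 5602.1
(Excluded from the current account — financial account: foreign purchases of domestic corporate bonds 1733.7, domestic pension funds' purchases of foreign equities 855.6, acquisition of a foreign subsidiary by a resident firm (outward FDI) 1300.4, purchases of foreign government bonds by domestic residents 2344.4; capital account: sale of embassy land to a foreign government 42.1.)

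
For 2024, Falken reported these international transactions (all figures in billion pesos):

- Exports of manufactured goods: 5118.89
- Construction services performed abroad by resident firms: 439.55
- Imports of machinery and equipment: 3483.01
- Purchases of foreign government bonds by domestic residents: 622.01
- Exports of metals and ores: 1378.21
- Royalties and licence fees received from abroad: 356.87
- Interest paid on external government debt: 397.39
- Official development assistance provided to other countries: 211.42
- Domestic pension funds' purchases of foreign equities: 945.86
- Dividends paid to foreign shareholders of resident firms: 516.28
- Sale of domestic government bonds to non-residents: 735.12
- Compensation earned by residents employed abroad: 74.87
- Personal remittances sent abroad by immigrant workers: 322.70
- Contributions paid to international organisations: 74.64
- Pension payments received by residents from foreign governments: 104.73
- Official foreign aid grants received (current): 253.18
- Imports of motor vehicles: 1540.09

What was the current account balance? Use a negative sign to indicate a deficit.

1180.77

Goods: 5118.89 + 1378.21 - 3483.01 - 1540.09 = 1474.00
Services: 439.55 + 356.87 = 796.42
Primary income: -516.28 - 397.39 + 74.87 = -838.80
Secondary income: -211.42 - 74.64 + 104.73 - 322.70 + 253.18 = -250.85
Current account = 1474.00 + 796.42 + (-838.80) + (-250.85) = 1180.77
(Excluded from the current account — financial account: purchases of foreign government bonds by domestic residents 622.01, domestic pension funds' purchases of foreign equities 945.86, sale of domestic government bonds to non-residents 735.12.)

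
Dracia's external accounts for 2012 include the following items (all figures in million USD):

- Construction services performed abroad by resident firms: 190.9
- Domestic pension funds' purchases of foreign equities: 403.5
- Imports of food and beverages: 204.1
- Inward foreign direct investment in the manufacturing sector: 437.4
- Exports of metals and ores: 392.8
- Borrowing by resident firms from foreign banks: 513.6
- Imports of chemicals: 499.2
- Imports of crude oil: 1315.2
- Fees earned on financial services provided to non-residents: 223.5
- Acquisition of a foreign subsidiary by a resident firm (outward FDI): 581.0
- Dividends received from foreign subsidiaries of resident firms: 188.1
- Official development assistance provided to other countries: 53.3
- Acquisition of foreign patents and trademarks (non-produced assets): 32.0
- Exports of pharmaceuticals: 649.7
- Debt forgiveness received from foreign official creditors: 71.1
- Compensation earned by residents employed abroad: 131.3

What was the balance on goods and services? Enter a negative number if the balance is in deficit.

Goods: 392.8 - 499.2 - 204.1 - 1315.2 + 649.7 = -976.0
Services: 190.9 + 223.5 = 414.4
Trade balance = -976.0 + 414.4 = -561.6
(Excluded from the trade balance — financial account: domestic pension funds' purchases of foreign equities 403.5, inward foreign direct investment in the manufacturing sector 437.4, borrowing by resident firms from foreign banks 513.6, acquisition of a foreign subsidiary by a resident firm (outward FDI) 581.0; primary income: dividends received from foreign subsidiaries of resident firms 188.1, compensation earned by residents employed abroad 131.3; secondary income: official development assistance provided to other countries 53.3; capital account: acquisition of foreign patents and trademarks (non-produced assets) 32.0, debt forgiveness received from foreign official creditors 71.1.)

-561.6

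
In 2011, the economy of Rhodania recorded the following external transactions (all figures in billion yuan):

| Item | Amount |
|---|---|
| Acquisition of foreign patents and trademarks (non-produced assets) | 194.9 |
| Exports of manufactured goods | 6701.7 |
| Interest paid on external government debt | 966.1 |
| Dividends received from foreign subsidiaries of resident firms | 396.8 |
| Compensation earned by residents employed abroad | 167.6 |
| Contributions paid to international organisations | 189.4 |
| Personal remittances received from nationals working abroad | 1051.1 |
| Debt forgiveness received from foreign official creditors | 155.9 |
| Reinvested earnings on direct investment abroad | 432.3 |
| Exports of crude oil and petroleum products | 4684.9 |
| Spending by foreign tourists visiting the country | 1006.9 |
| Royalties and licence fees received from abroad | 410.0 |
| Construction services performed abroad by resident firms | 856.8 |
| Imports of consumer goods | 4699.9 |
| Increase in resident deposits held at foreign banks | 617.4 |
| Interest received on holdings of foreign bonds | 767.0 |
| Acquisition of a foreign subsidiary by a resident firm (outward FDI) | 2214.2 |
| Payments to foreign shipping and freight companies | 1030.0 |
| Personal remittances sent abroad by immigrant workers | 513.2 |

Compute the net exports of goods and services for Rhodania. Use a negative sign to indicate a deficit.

Goods: 4684.9 - 4699.9 + 6701.7 = 6686.7
Services: 410.0 + 1006.9 - 1030.0 + 856.8 = 1243.7
Trade balance = 6686.7 + 1243.7 = 7930.4
(Excluded from the trade balance — capital account: acquisition of foreign patents and trademarks (non-produced assets) 194.9, debt forgiveness received from foreign official creditors 155.9; primary income: interest paid on external government debt 966.1, dividends received from foreign subsidiaries of resident firms 396.8, compensation earned by residents employed abroad 167.6, reinvested earnings on direct investment abroad 432.3, interest received on holdings of foreign bonds 767.0; secondary income: contributions paid to international organisations 189.4, personal remittances received from nationals working abroad 1051.1, personal remittances sent abroad by immigrant workers 513.2; financial account: increase in resident deposits held at foreign banks 617.4, acquisition of a foreign subsidiary by a resident firm (outward FDI) 2214.2.)

7930.4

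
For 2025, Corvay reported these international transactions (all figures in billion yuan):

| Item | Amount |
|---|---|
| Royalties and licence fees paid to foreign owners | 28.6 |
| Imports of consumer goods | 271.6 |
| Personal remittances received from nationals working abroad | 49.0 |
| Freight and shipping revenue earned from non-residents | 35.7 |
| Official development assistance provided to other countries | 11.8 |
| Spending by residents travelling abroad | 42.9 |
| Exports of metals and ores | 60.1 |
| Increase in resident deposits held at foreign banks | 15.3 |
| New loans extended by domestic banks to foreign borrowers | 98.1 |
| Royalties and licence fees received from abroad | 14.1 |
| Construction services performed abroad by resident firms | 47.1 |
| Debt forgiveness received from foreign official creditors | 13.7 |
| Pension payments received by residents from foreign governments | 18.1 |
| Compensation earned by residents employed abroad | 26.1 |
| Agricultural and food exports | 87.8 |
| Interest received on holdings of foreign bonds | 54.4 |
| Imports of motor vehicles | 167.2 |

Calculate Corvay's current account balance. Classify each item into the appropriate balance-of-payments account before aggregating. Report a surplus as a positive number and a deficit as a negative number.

-129.7

Goods: -167.2 + 60.1 + 87.8 - 271.6 = -290.9
Services: -42.9 + 35.7 + 47.1 - 28.6 + 14.1 = 25.4
Primary income: 26.1 + 54.4 = 80.5
Secondary income: 18.1 - 11.8 + 49.0 = 55.3
Current account = (-290.9) + 25.4 + 80.5 + 55.3 = -129.7
(Excluded from the current account — financial account: increase in resident deposits held at foreign banks 15.3, new loans extended by domestic banks to foreign borrowers 98.1; capital account: debt forgiveness received from foreign official creditors 13.7.)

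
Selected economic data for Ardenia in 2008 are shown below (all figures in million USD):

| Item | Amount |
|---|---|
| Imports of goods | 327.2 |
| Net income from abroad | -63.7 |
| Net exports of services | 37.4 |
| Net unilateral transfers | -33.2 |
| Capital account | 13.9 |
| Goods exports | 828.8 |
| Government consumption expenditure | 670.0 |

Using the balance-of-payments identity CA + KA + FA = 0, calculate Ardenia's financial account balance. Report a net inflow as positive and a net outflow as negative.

Goods balance = 828.8 - 327.2 = 501.6
Services balance = 37.4
Trade balance (goods + services) = 501.6 + 37.4 = 539.0
Net primary income = -63.7
Net secondary income = -33.2
Current account = 539.0 + (-63.7) + (-33.2) = 442.1
Financial account = -(442.1 + 13.9) = -456.0

-456.0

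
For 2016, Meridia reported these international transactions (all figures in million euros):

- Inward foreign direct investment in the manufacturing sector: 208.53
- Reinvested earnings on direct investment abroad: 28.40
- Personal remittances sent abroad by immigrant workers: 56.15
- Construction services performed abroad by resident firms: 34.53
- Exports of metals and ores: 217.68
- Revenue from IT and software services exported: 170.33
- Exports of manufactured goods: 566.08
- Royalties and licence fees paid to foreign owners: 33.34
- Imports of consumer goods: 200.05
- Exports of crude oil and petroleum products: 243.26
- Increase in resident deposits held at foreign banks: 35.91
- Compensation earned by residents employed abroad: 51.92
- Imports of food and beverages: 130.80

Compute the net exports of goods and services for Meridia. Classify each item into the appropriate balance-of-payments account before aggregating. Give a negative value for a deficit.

Goods: 243.26 - 130.80 + 566.08 + 217.68 - 200.05 = 696.17
Services: 170.33 + 34.53 - 33.34 = 171.52
Trade balance = 696.17 + 171.52 = 867.69
(Excluded from the trade balance — financial account: inward foreign direct investment in the manufacturing sector 208.53, increase in resident deposits held at foreign banks 35.91; primary income: reinvested earnings on direct investment abroad 28.40, compensation earned by residents employed abroad 51.92; secondary income: personal remittances sent abroad by immigrant workers 56.15.)

867.69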